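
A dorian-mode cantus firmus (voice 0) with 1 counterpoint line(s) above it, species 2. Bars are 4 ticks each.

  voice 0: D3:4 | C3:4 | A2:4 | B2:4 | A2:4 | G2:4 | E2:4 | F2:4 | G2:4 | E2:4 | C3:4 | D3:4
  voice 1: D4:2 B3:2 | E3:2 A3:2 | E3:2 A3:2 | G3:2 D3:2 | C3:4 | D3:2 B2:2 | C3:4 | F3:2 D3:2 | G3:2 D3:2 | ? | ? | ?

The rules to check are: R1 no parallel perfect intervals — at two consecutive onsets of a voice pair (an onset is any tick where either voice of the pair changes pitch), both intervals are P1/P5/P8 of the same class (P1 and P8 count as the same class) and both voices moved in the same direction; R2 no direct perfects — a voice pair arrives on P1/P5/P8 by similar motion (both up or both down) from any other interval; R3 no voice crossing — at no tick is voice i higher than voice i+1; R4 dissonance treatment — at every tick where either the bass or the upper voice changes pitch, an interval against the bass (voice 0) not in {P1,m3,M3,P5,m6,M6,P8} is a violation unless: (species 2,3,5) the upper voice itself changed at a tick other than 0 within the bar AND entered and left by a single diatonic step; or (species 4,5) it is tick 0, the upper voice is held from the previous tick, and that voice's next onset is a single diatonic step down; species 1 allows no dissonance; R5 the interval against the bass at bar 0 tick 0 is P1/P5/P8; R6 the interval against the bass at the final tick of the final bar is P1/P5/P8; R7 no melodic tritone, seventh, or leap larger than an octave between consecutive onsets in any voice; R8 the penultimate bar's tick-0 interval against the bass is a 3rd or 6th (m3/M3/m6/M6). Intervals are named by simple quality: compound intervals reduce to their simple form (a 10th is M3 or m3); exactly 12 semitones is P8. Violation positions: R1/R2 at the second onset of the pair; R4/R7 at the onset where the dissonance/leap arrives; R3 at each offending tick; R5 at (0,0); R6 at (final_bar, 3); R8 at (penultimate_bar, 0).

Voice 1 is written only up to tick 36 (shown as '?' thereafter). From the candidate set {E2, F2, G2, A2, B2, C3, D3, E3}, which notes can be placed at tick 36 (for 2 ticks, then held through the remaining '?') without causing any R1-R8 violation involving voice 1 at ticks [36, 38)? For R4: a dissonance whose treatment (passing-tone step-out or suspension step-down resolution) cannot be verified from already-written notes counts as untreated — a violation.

{C3, E3, G2}

E2: violates R2,R7
F2: violates R4
G2: legal
A2: violates R4
B2: violates R1
C3: legal
D3: violates R4
E3: legal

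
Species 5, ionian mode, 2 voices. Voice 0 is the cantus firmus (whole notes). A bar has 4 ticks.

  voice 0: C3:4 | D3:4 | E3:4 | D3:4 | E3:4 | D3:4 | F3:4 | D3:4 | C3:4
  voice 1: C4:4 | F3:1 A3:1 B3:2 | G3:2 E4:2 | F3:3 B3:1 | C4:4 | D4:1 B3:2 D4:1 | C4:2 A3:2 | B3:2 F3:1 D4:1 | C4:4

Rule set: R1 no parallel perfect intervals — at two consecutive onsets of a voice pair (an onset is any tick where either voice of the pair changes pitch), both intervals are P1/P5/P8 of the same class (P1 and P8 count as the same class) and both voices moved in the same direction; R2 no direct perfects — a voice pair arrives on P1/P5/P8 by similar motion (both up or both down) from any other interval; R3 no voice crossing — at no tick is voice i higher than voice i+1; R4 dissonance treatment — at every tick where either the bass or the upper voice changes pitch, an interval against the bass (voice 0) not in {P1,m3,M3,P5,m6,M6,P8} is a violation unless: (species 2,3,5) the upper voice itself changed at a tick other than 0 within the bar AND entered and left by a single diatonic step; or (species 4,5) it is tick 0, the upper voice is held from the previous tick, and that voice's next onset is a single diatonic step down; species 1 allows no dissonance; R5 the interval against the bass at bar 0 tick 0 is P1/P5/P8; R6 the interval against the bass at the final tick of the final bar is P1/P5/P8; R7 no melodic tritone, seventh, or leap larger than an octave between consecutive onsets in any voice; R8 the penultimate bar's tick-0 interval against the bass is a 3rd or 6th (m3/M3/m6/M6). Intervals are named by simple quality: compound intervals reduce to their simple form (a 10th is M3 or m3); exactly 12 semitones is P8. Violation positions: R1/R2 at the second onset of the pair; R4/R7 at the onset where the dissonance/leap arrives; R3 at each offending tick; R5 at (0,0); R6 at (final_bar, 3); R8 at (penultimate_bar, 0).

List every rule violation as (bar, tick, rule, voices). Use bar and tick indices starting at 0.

bar 0: v0=C3 v1=C4 downbeat P8
bar 1: v0=D3 v1=F3 downbeat m3
bar 2: v0=E3 v1=G3 downbeat m3
bar 3: v0=D3 v1=F3 downbeat m3
bar 4: v0=E3 v1=C4 downbeat m6
bar 5: v0=D3 v1=D4 downbeat P8
bar 6: v0=F3 v1=C4 downbeat P5
bar 7: v0=D3 v1=B3 downbeat M6
bar 8: v0=C3 v1=C4 downbeat P8
  -> R7 @ bar 3 tick 0 v(1,): E4->F3 leap 11st
  -> R7 @ bar 3 tick 3 v(1,): F3->B3 leap 6st
  -> R7 @ bar 7 tick 2 v(1,): B3->F3 leap 6st
  -> R1 @ bar 8 tick 0 v(0, 1): D3/D4 P8 -> C3/C4 P8 similar

(3, 0, R7, (1,))
(3, 3, R7, (1,))
(7, 2, R7, (1,))
(8, 0, R1, (0, 1))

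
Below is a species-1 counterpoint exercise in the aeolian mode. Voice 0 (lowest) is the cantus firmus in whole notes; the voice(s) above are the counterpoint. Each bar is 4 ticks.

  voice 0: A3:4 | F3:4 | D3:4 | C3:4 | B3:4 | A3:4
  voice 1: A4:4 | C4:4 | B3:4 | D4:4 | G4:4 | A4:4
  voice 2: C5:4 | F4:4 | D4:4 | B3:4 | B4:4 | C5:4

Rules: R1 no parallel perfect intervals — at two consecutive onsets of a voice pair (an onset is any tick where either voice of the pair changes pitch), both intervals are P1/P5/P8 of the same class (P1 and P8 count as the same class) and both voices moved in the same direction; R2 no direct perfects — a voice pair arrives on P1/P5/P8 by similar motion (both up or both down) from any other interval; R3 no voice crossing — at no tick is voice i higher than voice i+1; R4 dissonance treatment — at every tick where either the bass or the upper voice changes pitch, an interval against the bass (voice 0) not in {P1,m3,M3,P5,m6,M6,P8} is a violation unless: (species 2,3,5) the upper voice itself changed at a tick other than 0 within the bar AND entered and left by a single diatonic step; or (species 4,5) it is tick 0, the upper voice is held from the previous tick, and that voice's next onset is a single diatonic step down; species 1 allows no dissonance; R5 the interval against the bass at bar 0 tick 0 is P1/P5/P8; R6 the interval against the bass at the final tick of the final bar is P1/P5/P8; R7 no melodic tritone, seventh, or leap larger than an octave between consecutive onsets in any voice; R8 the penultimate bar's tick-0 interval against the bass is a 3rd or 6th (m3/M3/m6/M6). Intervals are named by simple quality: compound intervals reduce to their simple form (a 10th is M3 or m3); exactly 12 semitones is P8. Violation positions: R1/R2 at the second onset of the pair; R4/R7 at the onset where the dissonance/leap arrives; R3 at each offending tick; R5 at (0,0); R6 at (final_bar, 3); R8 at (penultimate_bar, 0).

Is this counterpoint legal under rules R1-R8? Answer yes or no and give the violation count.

bar 0: v0=A3 v1=A4 v2=C5 (m3)
bar 1: v0=F3 v1=C4 v2=F4 (P8)
bar 2: v0=D3 v1=B3 v2=D4 (P8)
bar 3: v0=C3 v1=D4 v2=B3 (M7)
bar 4: v0=B3 v1=G4 v2=B4 (P8)
bar 5: v0=A3 v1=A4 v2=C5 (m3)
  R5 @ bar0.0: opens on m3
  R2 @ bar1.0: A3/A4 P8 -> F3/C4 P5 similar
  R2 @ bar1.0: A3/C5 m3 -> F3/F4 P8 similar
  R1 @ bar2.0: F3/F4 P8 -> D3/D4 P8 similar
  R3 @ bar3.0: D4 above B3
  R4 @ bar3.0: C3/D4 M2 untreated
  R4 @ bar3.0: C3/B3 M7 untreated
  R3 @ bar3.1: D4 above B3
  R3 @ bar3.2: D4 above B3
  R3 @ bar3.3: D4 above B3
  R2 @ bar4.0: C3/B3 M7 -> B3/B4 P8 similar
  R7 @ bar4.0: C3->B3 leap 11st
  R8 @ bar4.0: penult P8 not 3rd/6th
  R6 @ bar5.3: closes on m3

No (14 violations)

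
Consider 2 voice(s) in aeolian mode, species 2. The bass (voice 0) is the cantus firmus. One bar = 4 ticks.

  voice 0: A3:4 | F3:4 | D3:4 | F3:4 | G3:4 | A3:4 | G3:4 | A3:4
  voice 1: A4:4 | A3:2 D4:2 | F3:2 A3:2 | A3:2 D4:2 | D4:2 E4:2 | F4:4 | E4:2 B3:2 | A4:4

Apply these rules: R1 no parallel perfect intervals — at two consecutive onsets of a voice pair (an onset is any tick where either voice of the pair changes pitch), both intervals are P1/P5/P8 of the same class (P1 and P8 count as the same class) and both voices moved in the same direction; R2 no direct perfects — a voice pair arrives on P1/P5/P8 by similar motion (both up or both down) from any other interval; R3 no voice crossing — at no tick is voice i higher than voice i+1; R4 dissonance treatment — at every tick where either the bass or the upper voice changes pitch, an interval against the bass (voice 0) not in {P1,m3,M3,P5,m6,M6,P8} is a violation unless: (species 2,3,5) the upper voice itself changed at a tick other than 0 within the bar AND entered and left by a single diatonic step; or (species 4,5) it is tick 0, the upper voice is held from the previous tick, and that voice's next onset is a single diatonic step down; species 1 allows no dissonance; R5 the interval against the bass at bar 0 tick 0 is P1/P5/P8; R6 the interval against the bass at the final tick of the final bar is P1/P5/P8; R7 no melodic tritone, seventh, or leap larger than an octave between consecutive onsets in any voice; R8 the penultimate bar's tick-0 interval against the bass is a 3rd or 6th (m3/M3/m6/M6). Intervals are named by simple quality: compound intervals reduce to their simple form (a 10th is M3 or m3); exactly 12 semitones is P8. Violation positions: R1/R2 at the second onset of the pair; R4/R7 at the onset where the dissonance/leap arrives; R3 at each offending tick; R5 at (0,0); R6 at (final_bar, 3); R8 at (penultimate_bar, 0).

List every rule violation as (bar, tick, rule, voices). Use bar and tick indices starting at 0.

(7, 0, R2, (0, 1))
(7, 0, R7, (1,))

bar 0: v0=A3 v1=A4 downbeat P8
bar 1: v0=F3 v1=A3 downbeat M3
bar 2: v0=D3 v1=F3 downbeat m3
bar 3: v0=F3 v1=A3 downbeat M3
bar 4: v0=G3 v1=D4 downbeat P5
bar 5: v0=A3 v1=F4 downbeat m6
bar 6: v0=G3 v1=E4 downbeat M6
bar 7: v0=A3 v1=A4 downbeat P8
  -> R2 @ bar 7 tick 0 v(0, 1): G3/B3 M3 -> A3/A4 P8 similar
  -> R7 @ bar 7 tick 0 v(1,): B3->A4 leap 10st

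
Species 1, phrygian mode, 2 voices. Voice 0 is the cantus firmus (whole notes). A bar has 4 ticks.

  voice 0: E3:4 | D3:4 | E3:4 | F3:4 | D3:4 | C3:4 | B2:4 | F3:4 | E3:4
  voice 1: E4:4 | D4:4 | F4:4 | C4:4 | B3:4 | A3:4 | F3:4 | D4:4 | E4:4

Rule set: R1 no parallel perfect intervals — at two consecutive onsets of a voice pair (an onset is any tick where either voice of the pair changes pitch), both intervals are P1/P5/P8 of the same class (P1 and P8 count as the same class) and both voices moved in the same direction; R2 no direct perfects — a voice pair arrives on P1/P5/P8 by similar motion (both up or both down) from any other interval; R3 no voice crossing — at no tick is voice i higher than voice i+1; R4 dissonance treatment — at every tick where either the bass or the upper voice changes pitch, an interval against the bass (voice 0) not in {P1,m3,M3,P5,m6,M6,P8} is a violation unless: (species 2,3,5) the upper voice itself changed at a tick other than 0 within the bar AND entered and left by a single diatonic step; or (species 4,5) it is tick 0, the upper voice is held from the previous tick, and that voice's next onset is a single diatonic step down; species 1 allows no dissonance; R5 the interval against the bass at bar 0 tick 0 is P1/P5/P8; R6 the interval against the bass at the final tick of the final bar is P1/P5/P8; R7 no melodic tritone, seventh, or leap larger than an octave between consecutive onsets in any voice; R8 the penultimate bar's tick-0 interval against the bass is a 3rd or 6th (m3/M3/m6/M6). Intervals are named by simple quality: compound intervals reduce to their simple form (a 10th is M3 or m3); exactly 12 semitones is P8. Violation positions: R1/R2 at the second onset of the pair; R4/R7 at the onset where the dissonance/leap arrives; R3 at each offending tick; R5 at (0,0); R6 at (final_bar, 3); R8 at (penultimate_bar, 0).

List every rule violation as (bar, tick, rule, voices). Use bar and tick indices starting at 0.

bar 0: v0=E3 v1=E4 downbeat P8
bar 1: v0=D3 v1=D4 downbeat P8
bar 2: v0=E3 v1=F4 downbeat m2
bar 3: v0=F3 v1=C4 downbeat P5
bar 4: v0=D3 v1=B3 downbeat M6
bar 5: v0=C3 v1=A3 downbeat M6
bar 6: v0=B2 v1=F3 downbeat TT
bar 7: v0=F3 v1=D4 downbeat M6
bar 8: v0=E3 v1=E4 downbeat P8
  -> R1 @ bar 1 tick 0 v(0, 1): E3/E4 P8 -> D3/D4 P8 similar
  -> R4 @ bar 2 tick 0 v(0, 1): E3/F4 m2 untreated
  -> R4 @ bar 6 tick 0 v(0, 1): B2/F3 TT untreated
  -> R7 @ bar 7 tick 0 v(0,): B2->F3 leap 6st

(1, 0, R1, (0, 1))
(2, 0, R4, (0, 1))
(6, 0, R4, (0, 1))
(7, 0, R7, (0,))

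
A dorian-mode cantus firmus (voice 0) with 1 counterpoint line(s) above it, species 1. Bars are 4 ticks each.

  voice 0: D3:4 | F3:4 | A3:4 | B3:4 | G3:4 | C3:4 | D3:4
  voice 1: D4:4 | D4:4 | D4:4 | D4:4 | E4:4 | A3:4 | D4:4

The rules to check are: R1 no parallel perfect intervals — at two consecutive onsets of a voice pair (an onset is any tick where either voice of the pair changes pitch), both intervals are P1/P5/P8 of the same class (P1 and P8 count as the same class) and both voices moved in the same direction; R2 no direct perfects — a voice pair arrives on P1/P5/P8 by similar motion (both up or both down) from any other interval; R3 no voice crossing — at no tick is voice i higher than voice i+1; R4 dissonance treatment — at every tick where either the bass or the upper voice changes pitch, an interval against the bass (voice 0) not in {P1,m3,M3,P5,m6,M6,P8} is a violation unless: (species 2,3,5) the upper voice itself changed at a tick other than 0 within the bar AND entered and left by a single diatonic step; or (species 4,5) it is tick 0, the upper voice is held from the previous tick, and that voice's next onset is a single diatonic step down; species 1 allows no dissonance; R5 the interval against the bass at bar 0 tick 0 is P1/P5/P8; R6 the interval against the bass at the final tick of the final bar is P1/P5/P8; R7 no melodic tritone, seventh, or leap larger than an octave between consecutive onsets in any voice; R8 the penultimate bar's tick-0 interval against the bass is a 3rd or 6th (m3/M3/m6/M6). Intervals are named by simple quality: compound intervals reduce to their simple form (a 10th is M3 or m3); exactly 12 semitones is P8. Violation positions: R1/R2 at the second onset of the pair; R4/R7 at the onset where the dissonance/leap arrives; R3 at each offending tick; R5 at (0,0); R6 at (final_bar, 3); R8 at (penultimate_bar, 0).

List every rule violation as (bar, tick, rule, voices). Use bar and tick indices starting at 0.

bar 0: v0=D3 v1=D4 downbeat P8
bar 1: v0=F3 v1=D4 downbeat M6
bar 2: v0=A3 v1=D4 downbeat P4
bar 3: v0=B3 v1=D4 downbeat m3
bar 4: v0=G3 v1=E4 downbeat M6
bar 5: v0=C3 v1=A3 downbeat M6
bar 6: v0=D3 v1=D4 downbeat P8
  -> R4 @ bar 2 tick 0 v(0, 1): A3/D4 P4 untreated
  -> R2 @ bar 6 tick 0 v(0, 1): C3/A3 M6 -> D3/D4 P8 similar

(2, 0, R4, (0, 1))
(6, 0, R2, (0, 1))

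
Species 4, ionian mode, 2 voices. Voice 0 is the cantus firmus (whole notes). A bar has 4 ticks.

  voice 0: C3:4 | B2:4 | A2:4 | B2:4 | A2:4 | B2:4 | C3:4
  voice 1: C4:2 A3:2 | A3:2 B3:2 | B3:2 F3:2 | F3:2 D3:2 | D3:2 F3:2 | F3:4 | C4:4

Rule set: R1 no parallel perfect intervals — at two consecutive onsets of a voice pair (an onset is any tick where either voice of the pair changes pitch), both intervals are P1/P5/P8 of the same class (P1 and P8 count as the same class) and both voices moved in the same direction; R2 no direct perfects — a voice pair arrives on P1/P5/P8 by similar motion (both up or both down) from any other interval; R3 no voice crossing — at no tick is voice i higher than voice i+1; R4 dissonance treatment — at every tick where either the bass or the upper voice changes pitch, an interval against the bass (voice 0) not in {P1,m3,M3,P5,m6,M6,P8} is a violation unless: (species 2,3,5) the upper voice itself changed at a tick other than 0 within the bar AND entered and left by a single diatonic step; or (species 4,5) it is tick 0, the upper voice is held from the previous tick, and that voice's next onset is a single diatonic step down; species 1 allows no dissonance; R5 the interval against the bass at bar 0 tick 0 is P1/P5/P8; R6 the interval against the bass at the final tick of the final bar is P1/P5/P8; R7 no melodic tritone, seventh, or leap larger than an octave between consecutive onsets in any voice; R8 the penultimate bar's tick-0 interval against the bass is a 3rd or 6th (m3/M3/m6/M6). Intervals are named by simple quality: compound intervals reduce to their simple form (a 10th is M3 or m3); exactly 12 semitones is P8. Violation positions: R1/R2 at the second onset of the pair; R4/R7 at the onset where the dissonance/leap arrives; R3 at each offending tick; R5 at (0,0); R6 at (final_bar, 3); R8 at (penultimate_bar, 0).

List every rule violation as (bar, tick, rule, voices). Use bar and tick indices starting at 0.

(1, 0, R4, (0, 1))
(2, 0, R4, (0, 1))
(2, 2, R7, (1,))
(3, 0, R4, (0, 1))
(4, 0, R4, (0, 1))
(5, 0, R4, (0, 1))
(5, 0, R8, (0, 1))
(6, 0, R2, (0, 1))

bar 0: v0=C3 v1=C4 downbeat P8
bar 1: v0=B2 v1=A3 downbeat m7
bar 2: v0=A2 v1=B3 downbeat M2
bar 3: v0=B2 v1=F3 downbeat TT
bar 4: v0=A2 v1=D3 downbeat P4
bar 5: v0=B2 v1=F3 downbeat TT
bar 6: v0=C3 v1=C4 downbeat P8
  -> R4 @ bar 1 tick 0 v(0, 1): B2/A3 m7 untreated
  -> R4 @ bar 2 tick 0 v(0, 1): A2/B3 M2 untreated
  -> R7 @ bar 2 tick 2 v(1,): B3->F3 leap 6st
  -> R4 @ bar 3 tick 0 v(0, 1): B2/F3 TT untreated
  -> R4 @ bar 4 tick 0 v(0, 1): A2/D3 P4 untreated
  -> R4 @ bar 5 tick 0 v(0, 1): B2/F3 TT untreated
  -> R8 @ bar 5 tick 0 v(0, 1): penult TT not 3rd/6th
  -> R2 @ bar 6 tick 0 v(0, 1): B2/F3 TT -> C3/C4 P8 similar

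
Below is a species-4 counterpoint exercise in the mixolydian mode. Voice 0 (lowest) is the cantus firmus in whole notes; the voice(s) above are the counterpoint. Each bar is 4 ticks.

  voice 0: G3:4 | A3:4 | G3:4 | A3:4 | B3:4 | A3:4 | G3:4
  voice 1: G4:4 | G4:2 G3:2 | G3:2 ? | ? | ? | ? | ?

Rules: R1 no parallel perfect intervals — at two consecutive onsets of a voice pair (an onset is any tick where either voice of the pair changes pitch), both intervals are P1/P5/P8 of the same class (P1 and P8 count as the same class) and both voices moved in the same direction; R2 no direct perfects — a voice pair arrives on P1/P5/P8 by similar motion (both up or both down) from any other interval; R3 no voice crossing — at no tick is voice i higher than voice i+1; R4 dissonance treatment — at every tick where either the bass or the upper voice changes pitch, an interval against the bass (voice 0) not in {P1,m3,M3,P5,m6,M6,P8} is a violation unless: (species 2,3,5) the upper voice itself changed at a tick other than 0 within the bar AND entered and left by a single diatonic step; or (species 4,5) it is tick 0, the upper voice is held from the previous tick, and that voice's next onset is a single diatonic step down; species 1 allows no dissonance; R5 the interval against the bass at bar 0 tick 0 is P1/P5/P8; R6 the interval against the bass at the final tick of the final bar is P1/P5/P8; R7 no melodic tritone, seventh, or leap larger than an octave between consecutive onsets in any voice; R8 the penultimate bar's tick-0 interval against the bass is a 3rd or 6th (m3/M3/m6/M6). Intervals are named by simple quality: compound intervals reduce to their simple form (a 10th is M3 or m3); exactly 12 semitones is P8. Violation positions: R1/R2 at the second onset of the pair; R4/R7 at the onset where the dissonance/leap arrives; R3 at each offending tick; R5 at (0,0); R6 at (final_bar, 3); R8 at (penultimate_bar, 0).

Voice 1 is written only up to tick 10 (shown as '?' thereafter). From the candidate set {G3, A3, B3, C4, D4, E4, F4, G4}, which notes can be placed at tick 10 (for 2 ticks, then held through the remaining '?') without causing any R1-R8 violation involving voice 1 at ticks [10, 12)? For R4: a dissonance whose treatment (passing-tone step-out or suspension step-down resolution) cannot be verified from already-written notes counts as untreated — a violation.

{B3, D4, E4, G3, G4}

G3: legal
A3: violates R4
B3: legal
C4: violates R4
D4: legal
E4: legal
F4: violates R4,R7
G4: legal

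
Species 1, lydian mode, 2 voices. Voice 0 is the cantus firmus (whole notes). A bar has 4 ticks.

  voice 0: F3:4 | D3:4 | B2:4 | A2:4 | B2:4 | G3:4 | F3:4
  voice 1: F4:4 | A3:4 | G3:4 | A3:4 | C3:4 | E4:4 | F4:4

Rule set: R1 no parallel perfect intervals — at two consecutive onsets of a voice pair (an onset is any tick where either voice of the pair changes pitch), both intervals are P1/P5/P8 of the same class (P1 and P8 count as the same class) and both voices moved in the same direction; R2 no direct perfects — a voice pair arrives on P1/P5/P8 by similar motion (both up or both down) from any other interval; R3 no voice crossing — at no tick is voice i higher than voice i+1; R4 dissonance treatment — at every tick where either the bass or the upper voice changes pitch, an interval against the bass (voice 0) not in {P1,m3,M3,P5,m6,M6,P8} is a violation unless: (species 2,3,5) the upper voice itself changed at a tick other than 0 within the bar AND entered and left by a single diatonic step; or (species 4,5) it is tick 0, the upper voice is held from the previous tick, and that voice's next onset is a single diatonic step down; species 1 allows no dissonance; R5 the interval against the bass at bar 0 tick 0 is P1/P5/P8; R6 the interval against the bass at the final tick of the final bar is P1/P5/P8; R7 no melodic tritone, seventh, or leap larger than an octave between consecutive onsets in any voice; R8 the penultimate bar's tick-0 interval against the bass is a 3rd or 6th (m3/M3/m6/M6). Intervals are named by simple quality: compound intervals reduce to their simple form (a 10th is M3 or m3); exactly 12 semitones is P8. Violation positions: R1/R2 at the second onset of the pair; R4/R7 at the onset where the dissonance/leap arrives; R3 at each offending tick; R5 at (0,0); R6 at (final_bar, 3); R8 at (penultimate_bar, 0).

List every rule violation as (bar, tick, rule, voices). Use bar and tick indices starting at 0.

bar 0: v0=F3 v1=F4 downbeat P8
bar 1: v0=D3 v1=A3 downbeat P5
bar 2: v0=B2 v1=G3 downbeat m6
bar 3: v0=A2 v1=A3 downbeat P8
bar 4: v0=B2 v1=C3 downbeat m2
bar 5: v0=G3 v1=E4 downbeat M6
bar 6: v0=F3 v1=F4 downbeat P8
  -> R2 @ bar 1 tick 0 v(0, 1): F3/F4 P8 -> D3/A3 P5 similar
  -> R4 @ bar 4 tick 0 v(0, 1): B2/C3 m2 untreated
  -> R7 @ bar 5 tick 0 v(1,): C3->E4 leap 16st

(1, 0, R2, (0, 1))
(4, 0, R4, (0, 1))
(5, 0, R7, (1,))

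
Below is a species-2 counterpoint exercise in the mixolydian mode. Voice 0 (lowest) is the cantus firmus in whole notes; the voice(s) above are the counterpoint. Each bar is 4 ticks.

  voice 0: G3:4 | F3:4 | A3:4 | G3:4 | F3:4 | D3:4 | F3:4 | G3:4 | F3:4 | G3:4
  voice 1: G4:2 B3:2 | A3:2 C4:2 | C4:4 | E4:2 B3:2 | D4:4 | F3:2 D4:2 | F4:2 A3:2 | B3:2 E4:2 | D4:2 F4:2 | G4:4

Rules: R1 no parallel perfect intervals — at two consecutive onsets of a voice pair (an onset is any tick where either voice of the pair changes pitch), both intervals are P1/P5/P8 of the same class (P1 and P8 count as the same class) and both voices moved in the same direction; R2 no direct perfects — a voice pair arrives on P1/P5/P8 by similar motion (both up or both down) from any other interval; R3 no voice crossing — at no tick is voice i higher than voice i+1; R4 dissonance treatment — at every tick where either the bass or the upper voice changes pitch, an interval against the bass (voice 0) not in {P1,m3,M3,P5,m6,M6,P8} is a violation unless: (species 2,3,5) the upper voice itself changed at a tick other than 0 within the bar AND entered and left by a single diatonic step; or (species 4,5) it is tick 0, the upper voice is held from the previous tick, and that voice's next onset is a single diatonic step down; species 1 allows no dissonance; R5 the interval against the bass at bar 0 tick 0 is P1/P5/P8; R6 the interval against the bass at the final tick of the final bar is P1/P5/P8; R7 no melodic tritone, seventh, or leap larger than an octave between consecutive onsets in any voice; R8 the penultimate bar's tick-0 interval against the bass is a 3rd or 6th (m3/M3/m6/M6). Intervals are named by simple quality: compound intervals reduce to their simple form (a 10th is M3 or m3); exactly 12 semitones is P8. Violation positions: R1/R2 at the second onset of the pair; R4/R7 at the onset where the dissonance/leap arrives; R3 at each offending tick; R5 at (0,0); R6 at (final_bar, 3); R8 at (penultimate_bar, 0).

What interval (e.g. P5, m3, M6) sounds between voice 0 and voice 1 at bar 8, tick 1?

M6

voice 0=F3 voice 1=D4 -> M6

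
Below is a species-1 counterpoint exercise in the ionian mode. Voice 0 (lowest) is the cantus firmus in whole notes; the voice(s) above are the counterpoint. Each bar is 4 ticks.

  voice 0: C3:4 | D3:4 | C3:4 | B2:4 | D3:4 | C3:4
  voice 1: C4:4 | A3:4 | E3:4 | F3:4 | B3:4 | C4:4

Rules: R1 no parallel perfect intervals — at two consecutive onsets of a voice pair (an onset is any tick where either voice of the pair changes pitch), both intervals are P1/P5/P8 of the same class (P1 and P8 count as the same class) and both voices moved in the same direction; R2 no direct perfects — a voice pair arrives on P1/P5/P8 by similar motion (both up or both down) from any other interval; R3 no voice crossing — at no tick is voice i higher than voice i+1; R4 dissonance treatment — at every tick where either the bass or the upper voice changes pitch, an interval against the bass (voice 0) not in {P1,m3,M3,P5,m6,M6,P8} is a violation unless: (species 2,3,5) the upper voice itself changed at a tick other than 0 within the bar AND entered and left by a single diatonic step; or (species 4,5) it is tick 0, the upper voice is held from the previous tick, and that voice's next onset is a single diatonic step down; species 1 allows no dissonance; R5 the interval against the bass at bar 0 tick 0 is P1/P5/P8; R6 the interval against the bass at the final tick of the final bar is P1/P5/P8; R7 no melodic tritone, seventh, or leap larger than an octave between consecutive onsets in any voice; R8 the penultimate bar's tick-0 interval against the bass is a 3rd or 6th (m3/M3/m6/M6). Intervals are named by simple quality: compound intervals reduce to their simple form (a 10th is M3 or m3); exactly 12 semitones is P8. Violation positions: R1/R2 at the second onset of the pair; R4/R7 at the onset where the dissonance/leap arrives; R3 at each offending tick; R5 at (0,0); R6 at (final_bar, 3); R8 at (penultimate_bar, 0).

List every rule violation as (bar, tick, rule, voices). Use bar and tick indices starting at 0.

bar 0: v0=C3 v1=C4 downbeat P8
bar 1: v0=D3 v1=A3 downbeat P5
bar 2: v0=C3 v1=E3 downbeat M3
bar 3: v0=B2 v1=F3 downbeat TT
bar 4: v0=D3 v1=B3 downbeat M6
bar 5: v0=C3 v1=C4 downbeat P8
  -> R4 @ bar 3 tick 0 v(0, 1): B2/F3 TT untreated
  -> R7 @ bar 4 tick 0 v(1,): F3->B3 leap 6st

(3, 0, R4, (0, 1))
(4, 0, R7, (1,))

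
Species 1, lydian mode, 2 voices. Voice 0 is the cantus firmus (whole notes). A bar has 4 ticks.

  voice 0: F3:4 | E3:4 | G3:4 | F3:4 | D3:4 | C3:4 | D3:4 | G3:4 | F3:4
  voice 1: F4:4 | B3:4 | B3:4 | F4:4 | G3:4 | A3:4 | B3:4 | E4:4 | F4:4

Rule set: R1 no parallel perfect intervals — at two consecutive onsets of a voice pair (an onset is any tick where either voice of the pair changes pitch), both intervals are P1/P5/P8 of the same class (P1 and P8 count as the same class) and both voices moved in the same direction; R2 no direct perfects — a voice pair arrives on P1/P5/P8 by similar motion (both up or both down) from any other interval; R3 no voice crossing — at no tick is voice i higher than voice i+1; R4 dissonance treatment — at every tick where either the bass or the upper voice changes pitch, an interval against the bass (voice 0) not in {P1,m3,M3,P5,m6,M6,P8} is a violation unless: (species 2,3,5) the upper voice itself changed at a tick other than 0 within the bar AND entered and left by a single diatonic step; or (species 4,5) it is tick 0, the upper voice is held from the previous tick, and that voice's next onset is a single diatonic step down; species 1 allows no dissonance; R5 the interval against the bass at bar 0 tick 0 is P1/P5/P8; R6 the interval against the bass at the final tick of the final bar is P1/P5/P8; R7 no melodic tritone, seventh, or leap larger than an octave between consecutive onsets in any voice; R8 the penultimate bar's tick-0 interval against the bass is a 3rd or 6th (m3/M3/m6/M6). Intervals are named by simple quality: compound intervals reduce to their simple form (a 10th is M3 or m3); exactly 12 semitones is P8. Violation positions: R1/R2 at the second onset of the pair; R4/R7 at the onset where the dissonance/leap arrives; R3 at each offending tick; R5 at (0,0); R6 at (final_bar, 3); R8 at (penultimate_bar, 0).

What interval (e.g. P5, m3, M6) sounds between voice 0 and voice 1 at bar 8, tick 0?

P8

voice 0=F3 voice 1=F4 -> P8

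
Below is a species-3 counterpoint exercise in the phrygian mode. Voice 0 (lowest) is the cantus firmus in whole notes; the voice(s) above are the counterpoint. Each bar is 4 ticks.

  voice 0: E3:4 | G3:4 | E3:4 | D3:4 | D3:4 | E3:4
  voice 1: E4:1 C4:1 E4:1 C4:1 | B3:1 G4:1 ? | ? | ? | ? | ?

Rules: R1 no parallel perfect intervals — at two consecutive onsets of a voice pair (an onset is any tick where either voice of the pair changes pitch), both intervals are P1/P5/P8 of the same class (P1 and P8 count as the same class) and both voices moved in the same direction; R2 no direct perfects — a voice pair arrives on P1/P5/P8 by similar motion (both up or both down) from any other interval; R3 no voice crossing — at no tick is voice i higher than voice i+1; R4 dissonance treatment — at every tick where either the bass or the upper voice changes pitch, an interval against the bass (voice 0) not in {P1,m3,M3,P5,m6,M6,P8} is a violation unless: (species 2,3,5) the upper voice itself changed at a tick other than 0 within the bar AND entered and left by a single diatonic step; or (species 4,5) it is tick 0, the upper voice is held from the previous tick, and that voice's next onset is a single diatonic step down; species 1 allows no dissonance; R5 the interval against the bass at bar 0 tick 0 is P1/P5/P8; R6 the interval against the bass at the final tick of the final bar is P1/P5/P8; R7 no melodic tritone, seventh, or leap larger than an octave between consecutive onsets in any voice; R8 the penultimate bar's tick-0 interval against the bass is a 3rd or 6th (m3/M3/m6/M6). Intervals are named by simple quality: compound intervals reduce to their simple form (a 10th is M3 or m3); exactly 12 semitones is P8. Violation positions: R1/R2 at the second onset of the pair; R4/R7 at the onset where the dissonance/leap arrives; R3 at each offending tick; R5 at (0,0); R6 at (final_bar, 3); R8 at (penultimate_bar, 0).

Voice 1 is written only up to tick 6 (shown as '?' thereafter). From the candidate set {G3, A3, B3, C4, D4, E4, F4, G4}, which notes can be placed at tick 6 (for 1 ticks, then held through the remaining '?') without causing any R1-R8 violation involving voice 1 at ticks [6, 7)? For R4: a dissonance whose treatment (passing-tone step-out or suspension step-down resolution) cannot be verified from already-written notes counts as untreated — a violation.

{B3, D4, E4, G3, G4}

G3: legal
A3: violates R4,R7
B3: legal
C4: violates R4
D4: legal
E4: legal
F4: violates R4
G4: legal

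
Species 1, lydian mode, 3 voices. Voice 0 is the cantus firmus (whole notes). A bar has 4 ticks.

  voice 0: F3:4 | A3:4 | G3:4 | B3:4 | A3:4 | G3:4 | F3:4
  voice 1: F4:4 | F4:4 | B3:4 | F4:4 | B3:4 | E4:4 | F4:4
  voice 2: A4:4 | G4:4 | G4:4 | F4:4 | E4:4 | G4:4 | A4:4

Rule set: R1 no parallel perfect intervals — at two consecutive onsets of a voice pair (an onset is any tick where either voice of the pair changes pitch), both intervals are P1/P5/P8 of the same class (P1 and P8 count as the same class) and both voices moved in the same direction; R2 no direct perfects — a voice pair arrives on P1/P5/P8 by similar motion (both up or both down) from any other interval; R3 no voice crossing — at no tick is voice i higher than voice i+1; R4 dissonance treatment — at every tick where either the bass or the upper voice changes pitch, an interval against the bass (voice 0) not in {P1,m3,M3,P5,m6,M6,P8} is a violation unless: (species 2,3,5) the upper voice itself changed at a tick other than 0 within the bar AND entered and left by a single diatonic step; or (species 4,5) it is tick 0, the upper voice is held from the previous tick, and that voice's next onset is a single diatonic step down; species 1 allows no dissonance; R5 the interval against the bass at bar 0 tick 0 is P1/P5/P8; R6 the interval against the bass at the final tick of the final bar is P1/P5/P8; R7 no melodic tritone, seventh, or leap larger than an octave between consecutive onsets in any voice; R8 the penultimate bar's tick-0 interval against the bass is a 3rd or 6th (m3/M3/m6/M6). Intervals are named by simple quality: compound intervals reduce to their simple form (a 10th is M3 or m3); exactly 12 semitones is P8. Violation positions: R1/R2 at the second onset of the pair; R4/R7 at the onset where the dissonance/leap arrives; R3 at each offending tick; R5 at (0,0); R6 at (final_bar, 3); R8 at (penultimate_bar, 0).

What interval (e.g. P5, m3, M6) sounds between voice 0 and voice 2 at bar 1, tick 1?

voice 0=A3 voice 2=G4 -> m7

m7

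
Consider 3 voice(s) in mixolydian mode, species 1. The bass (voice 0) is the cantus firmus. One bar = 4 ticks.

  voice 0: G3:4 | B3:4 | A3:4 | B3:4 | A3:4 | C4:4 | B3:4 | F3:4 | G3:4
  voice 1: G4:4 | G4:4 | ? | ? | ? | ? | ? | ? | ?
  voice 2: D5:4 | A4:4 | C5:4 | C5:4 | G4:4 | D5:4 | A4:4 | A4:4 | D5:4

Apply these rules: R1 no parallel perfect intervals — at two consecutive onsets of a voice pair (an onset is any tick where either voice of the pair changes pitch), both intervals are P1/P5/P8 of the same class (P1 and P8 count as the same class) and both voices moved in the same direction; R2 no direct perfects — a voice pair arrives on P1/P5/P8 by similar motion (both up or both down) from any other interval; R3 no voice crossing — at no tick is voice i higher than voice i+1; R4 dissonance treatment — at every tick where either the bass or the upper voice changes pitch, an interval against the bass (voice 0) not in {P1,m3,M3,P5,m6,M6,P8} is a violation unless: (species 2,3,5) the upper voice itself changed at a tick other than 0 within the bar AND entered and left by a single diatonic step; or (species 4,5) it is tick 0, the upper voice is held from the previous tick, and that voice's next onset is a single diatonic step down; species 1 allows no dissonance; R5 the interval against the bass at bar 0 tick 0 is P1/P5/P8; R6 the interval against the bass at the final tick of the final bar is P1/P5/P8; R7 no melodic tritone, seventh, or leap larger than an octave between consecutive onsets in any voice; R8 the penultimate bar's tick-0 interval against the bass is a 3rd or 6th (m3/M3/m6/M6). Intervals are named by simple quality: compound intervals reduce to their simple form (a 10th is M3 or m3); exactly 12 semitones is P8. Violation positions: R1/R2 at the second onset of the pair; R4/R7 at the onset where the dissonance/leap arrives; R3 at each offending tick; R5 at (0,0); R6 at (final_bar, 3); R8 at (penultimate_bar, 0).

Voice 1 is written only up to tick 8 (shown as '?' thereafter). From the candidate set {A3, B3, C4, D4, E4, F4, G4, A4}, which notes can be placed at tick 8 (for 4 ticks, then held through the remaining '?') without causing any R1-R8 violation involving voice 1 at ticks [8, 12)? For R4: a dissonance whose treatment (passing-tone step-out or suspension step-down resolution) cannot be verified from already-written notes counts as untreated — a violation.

A3: violates R2,R7
B3: violates R4
C4: legal
D4: violates R4
E4: violates R2
F4: legal
G4: violates R4
A4: legal

{A4, C4, F4}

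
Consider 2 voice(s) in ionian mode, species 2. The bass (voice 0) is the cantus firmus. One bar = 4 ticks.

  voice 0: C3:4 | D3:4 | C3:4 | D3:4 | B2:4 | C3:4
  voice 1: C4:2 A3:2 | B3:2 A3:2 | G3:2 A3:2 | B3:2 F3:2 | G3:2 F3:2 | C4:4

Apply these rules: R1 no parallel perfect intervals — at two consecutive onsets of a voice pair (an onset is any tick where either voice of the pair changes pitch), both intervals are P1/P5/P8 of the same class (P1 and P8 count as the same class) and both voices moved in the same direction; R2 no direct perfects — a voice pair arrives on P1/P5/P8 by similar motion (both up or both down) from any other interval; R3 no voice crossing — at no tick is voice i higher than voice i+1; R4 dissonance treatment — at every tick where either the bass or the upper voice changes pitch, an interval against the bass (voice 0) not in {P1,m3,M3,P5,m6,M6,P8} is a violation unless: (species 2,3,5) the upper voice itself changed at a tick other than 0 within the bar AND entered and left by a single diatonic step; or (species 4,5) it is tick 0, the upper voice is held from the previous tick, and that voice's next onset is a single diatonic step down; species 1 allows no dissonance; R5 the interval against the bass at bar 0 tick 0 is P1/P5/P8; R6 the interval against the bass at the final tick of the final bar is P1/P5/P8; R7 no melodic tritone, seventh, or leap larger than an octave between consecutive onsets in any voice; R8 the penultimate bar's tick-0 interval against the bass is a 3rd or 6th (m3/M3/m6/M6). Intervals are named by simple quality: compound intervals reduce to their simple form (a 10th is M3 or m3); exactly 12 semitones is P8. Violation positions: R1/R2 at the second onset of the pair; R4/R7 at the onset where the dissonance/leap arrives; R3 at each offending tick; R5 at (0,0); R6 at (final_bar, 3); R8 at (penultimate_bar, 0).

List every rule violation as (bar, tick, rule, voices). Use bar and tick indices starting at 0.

bar 0: v0=C3 v1=C4 downbeat P8
bar 1: v0=D3 v1=B3 downbeat M6
bar 2: v0=C3 v1=G3 downbeat P5
bar 3: v0=D3 v1=B3 downbeat M6
bar 4: v0=B2 v1=G3 downbeat m6
bar 5: v0=C3 v1=C4 downbeat P8
  -> R1 @ bar 2 tick 0 v(0, 1): D3/A3 P5 -> C3/G3 P5 similar
  -> R7 @ bar 3 tick 2 v(1,): B3->F3 leap 6st
  -> R4 @ bar 4 tick 2 v(0, 1): B2/F3 TT untreated
  -> R2 @ bar 5 tick 0 v(0, 1): B2/F3 TT -> C3/C4 P8 similar

(2, 0, R1, (0, 1))
(3, 2, R7, (1,))
(4, 2, R4, (0, 1))
(5, 0, R2, (0, 1))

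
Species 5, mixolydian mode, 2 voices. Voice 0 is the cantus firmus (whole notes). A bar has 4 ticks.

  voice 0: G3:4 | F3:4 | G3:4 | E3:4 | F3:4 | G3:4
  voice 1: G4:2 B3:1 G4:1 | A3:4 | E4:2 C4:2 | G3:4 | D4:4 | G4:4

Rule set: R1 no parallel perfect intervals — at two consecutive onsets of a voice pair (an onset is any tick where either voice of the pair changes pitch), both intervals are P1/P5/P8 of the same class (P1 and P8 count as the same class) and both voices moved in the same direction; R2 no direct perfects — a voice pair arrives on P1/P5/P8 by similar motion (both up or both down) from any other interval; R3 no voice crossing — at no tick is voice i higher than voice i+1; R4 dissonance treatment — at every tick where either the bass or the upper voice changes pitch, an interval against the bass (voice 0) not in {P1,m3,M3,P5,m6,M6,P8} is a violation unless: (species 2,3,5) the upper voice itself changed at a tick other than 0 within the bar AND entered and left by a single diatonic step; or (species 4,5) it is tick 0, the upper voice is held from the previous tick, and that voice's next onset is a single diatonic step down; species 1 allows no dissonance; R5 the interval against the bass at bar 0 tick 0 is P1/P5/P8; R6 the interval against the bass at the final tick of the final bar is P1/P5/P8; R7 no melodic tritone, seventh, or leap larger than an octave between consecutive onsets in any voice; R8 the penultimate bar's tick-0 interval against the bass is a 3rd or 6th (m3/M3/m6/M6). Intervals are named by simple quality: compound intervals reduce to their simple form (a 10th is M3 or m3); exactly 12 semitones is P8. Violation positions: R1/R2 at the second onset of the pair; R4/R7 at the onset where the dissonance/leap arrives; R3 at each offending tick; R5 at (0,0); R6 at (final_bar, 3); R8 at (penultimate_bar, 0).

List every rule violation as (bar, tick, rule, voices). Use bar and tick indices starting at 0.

bar 0: v0=G3 v1=G4 downbeat P8
bar 1: v0=F3 v1=A3 downbeat M3
bar 2: v0=G3 v1=E4 downbeat M6
bar 3: v0=E3 v1=G3 downbeat m3
bar 4: v0=F3 v1=D4 downbeat M6
bar 5: v0=G3 v1=G4 downbeat P8
  -> R7 @ bar 1 tick 0 v(1,): G4->A3 leap 10st
  -> R4 @ bar 2 tick 2 v(0, 1): G3/C4 P4 untreated
  -> R2 @ bar 5 tick 0 v(0, 1): F3/D4 M6 -> G3/G4 P8 similar

(1, 0, R7, (1,))
(2, 2, R4, (0, 1))
(5, 0, R2, (0, 1))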